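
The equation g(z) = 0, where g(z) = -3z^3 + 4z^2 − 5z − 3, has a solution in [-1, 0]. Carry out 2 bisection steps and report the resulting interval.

m = -0.5, g(m) = 0.875 (+); new bracket [-0.5, 0]
m = -0.25, g(m) = -1.453125 (−); new bracket [-0.5, -0.25]

[-0.5, -0.25]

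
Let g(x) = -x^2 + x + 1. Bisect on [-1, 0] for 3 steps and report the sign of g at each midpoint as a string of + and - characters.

+--

m = -0.5, g(m) = 0.25 (+); new bracket [-1, -0.5]
m = -0.75, g(m) = -0.3125 (−); new bracket [-0.75, -0.5]
m = -0.625, g(m) = -0.015625 (−); new bracket [-0.625, -0.5]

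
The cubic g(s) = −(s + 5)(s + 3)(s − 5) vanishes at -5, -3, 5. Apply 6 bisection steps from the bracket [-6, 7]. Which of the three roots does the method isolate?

s = 0.5 gives g = 86.625, positive; keep [0.5, 7]
s = 3.75 gives g = 73.828125, positive; keep [3.75, 7]
s = 5.375 gives g = -32.583984, negative; keep [3.75, 5.375]
s = 4.5625 gives g = 31.6384, positive; keep [4.5625, 5.375]
s = 4.96875 gives g = 2.4825, positive; keep [4.96875, 5.375]
s = 5.171875 gives g = -14.2868, negative; keep [4.96875, 5.171875]

5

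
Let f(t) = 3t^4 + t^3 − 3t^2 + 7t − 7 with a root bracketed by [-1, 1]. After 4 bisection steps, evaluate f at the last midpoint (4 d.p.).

f(0) = -7 < 0, so the root lies in [0, 1]
f(0.5) = -3.9375 < 0, so the root lies in [0.5, 1]
f(0.75) = -2.066406 < 0, so the root lies in [0.75, 1]
f(0.875) = -0.7434 < 0, so the root lies in [0.875, 1]

-0.7434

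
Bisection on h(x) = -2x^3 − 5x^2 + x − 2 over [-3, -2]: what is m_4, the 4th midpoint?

-2.8125

m = -2.5, h(m) = -4.5 (−); new bracket [-3, -2.5]
m = -2.75, h(m) = -0.96875 (−); new bracket [-3, -2.75]
m = -2.875, h(m) = 1.324219 (+); new bracket [-2.875, -2.75]
m = -2.8125, h(m) = 0.1313 (+); new bracket [-2.8125, -2.75]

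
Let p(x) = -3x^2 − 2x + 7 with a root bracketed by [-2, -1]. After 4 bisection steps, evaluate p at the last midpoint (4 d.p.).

p(-1.5) = 3.25 > 0, so the root lies in [-2, -1.5]
p(-1.75) = 1.3125 > 0, so the root lies in [-2, -1.75]
p(-1.875) = 0.203125 > 0, so the root lies in [-2, -1.875]
p(-1.9375) = -0.3867 < 0, so the root lies in [-1.9375, -1.875]

-0.3867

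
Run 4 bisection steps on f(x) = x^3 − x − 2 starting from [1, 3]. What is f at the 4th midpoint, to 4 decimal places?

0.6660

f(2) = 4 > 0, so the root lies in [1, 2]
f(1.5) = -0.125 < 0, so the root lies in [1.5, 2]
f(1.75) = 1.609375 > 0, so the root lies in [1.5, 1.75]
f(1.625) = 0.666 > 0, so the root lies in [1.5, 1.625]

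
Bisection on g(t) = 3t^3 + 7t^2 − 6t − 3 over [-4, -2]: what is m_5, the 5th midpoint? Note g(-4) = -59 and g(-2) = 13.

g(-3) = -3 < 0, so the root lies in [-3, -2]
g(-2.5) = 8.875 > 0, so the root lies in [-3, -2.5]
g(-2.75) = 4.046875 > 0, so the root lies in [-3, -2.75]
g(-2.875) = 0.8184 > 0, so the root lies in [-3, -2.875]
g(-2.9375) = -1.0149 < 0, so the root lies in [-2.9375, -2.875]

-2.9375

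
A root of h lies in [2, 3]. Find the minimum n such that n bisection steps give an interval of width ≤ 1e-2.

7

Width after n steps is 1/2^n. Need 2^n ≥ 1/1e-2 = 100.
2^6 = 64 < 100 ≤ 2^7 = 128, so n = 7.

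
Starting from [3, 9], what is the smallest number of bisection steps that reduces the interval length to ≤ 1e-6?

Width after n steps is 6/2^n. Need 2^n ≥ 6/1e-6 = 6000000.
2^22 = 4194304 < 6000000 ≤ 2^23 = 8388608, so n = 23.

23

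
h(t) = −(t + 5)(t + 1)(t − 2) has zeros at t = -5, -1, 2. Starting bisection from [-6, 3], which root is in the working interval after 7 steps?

h(-1.5) = -6.125 < 0, so the root lies in [-6, -1.5]
h(-3.75) = -19.765625 < 0, so the root lies in [-6, -3.75]
h(-4.875) = -3.330078 < 0, so the root lies in [-6, -4.875]
h(-5.4375) = 14.4392 > 0, so the root lies in [-5.4375, -4.875]
h(-5.15625) = 4.6474 > 0, so the root lies in [-5.15625, -4.875]
h(-5.015625) = 0.4402 > 0, so the root lies in [-5.015625, -4.875]
h(-4.9453125) = -1.4985 < 0, so the root lies in [-5.015625, -4.9453125]

-5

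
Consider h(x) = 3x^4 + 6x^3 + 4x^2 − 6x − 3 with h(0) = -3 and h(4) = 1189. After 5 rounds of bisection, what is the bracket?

h(2) = 97 > 0, so the root lies in [0, 2]
h(1) = 4 > 0, so the root lies in [0, 1]
h(0.5) = -4.0625 < 0, so the root lies in [0.5, 1]
h(0.75) = -1.7695 < 0, so the root lies in [0.75, 1]
h(0.875) = 0.5906 > 0, so the root lies in [0.75, 0.875]

[0.75, 0.875]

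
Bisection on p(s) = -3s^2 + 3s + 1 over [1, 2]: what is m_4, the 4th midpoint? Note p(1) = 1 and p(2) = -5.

1.3125

midpoint 1.5: p = -1.25 < 0 → [1, 1.5]
midpoint 1.25: p = 0.0625 > 0 → [1.25, 1.5]
midpoint 1.375: p = -0.546875 < 0 → [1.25, 1.375]
midpoint 1.3125: p = -0.2305 < 0 → [1.25, 1.3125]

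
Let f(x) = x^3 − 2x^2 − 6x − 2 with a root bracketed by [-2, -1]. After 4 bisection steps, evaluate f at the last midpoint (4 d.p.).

0.1687

m = -1.5, f(m) = -0.875 (−); new bracket [-1.5, -1]
m = -1.25, f(m) = 0.421875 (+); new bracket [-1.5, -1.25]
m = -1.375, f(m) = -0.130859 (−); new bracket [-1.375, -1.25]
m = -1.3125, f(m) = 0.1687 (+); new bracket [-1.375, -1.3125]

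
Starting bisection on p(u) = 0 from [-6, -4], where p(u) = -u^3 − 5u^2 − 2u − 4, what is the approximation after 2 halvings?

-4.5

u = -5 gives p = 6, positive; keep [-5, -4]
u = -4.5 gives p = -5.125, negative; keep [-5, -4.5]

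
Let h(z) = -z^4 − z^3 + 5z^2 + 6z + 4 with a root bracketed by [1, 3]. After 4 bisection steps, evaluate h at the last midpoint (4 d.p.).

m = 2, h(m) = 12 (+); new bracket [2, 3]
m = 2.5, h(m) = -4.4375 (−); new bracket [2, 2.5]
m = 2.25, h(m) = 5.792969 (+); new bracket [2.25, 2.5]
m = 2.375, h(m) = 1.24 (+); new bracket [2.375, 2.5]

1.2400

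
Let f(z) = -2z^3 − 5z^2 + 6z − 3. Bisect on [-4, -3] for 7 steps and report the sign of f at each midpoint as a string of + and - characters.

+-----+

f(-3.5) = 0.5 > 0, so the root lies in [-3.5, -3]
f(-3.25) = -6.65625 < 0, so the root lies in [-3.5, -3.25]
f(-3.375) = -3.316406 < 0, so the root lies in [-3.5, -3.375]
f(-3.4375) = -1.4692 < 0, so the root lies in [-3.5, -3.4375]
f(-3.46875) = -0.5001 < 0, so the root lies in [-3.5, -3.46875]
f(-3.484375) = -0.0039 < 0, so the root lies in [-3.5, -3.484375]
f(-3.4921875) = 0.2471 > 0, so the root lies in [-3.4921875, -3.484375]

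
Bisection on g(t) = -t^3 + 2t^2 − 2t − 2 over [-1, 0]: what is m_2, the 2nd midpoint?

-0.75

m = -0.5, g(m) = -0.375 (−); new bracket [-1, -0.5]
m = -0.75, g(m) = 1.046875 (+); new bracket [-0.75, -0.5]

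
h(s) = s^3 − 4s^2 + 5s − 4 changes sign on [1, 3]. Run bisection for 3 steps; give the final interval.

[2.5, 2.75]

s = 2 gives h = -2, negative; keep [2, 3]
s = 2.5 gives h = -0.875, negative; keep [2.5, 3]
s = 2.75 gives h = 0.296875, positive; keep [2.5, 2.75]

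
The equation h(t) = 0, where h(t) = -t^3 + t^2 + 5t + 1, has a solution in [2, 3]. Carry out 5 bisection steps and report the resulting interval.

[2.84375, 2.875]

m = 2.5, h(m) = 4.125 (+); new bracket [2.5, 3]
m = 2.75, h(m) = 1.515625 (+); new bracket [2.75, 3]
m = 2.875, h(m) = -0.123047 (−); new bracket [2.75, 2.875]
m = 2.8125, h(m) = 0.7253 (+); new bracket [2.8125, 2.875]
m = 2.84375, h(m) = 0.3085 (+); new bracket [2.84375, 2.875]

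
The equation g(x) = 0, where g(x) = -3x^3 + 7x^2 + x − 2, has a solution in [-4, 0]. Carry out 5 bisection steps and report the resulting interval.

[-0.625, -0.5]

midpoint -2: g = 48 > 0 → [-2, 0]
midpoint -1: g = 7 > 0 → [-1, 0]
midpoint -0.5: g = -0.375 < 0 → [-1, -0.5]
midpoint -0.75: g = 2.4531 > 0 → [-0.75, -0.5]
midpoint -0.625: g = 0.8418 > 0 → [-0.625, -0.5]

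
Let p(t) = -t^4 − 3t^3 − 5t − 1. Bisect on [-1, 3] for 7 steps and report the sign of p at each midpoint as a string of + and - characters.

t = 1 gives p = -10, negative; keep [-1, 1]
t = 0 gives p = -1, negative; keep [-1, 0]
t = -0.5 gives p = 1.8125, positive; keep [-0.5, 0]
t = -0.25 gives p = 0.293, positive; keep [-0.25, 0]
t = -0.125 gives p = -0.3694, negative; keep [-0.25, -0.125]
t = -0.1875 gives p = -0.044, negative; keep [-0.25, -0.1875]
t = -0.21875 gives p = 0.1229, positive; keep [-0.21875, -0.1875]

--++--+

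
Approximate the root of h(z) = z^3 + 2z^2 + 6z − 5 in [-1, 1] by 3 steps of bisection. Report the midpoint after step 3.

0.75

h(0) = -5 < 0, so the root lies in [0, 1]
h(0.5) = -1.375 < 0, so the root lies in [0.5, 1]
h(0.75) = 1.046875 > 0, so the root lies in [0.5, 0.75]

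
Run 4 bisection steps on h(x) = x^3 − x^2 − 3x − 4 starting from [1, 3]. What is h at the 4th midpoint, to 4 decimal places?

x = 2 gives h = -6, negative; keep [2, 3]
x = 2.5 gives h = -2.125, negative; keep [2.5, 3]
x = 2.75 gives h = 0.984375, positive; keep [2.5, 2.75]
x = 2.625 gives h = -0.6777, negative; keep [2.625, 2.75]

-0.6777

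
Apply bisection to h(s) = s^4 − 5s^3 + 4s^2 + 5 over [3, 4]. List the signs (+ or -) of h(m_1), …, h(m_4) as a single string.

---+

h(3.5) = -10.3125 < 0, so the root lies in [3.5, 4]
h(3.75) = -4.667969 < 0, so the root lies in [3.75, 4]
h(3.875) = -0.39624 < 0, so the root lies in [3.875, 4]
h(3.9375) = 2.1536 > 0, so the root lies in [3.875, 3.9375]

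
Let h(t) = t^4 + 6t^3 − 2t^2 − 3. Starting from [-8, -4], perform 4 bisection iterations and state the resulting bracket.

[-6.5, -6.25]

midpoint -6: h = -75 < 0 → [-8, -6]
midpoint -7: h = 242 > 0 → [-7, -6]
midpoint -6.5: h = 49.8125 > 0 → [-6.5, -6]
midpoint -6.25: h = -20.0898 < 0 → [-6.5, -6.25]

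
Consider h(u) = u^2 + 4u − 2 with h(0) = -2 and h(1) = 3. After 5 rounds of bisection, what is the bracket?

[0.4375, 0.46875]

h(0.5) = 0.25 > 0, so the root lies in [0, 0.5]
h(0.25) = -0.9375 < 0, so the root lies in [0.25, 0.5]
h(0.375) = -0.359375 < 0, so the root lies in [0.375, 0.5]
h(0.4375) = -0.0586 < 0, so the root lies in [0.4375, 0.5]
h(0.46875) = 0.0947 > 0, so the root lies in [0.4375, 0.46875]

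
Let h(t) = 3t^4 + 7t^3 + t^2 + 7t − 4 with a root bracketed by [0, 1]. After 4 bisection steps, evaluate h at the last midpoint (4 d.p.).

-0.0500

t = 0.5 gives h = 0.8125, positive; keep [0, 0.5]
t = 0.25 gives h = -2.066406, negative; keep [0.25, 0.5]
t = 0.375 gives h = -0.805908, negative; keep [0.375, 0.5]
t = 0.4375 gives h = -0.05, negative; keep [0.4375, 0.5]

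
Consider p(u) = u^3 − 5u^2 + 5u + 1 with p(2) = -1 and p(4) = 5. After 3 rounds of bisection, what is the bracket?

[3.25, 3.5]

midpoint 3: p = -2 < 0 → [3, 4]
midpoint 3.5: p = 0.125 > 0 → [3, 3.5]
midpoint 3.25: p = -1.234375 < 0 → [3.25, 3.5]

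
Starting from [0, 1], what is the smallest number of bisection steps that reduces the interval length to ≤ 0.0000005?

Width after n steps is 1/2^n. Need 2^n ≥ 1/0.0000005 = 2000000.
2^20 = 1048576 < 2000000 ≤ 2^21 = 2097152, so n = 21.

21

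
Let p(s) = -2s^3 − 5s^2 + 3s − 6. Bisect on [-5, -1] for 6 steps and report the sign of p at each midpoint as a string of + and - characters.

s = -3 gives p = -6, negative; keep [-5, -3]
s = -4 gives p = 30, positive; keep [-4, -3]
s = -3.5 gives p = 8, positive; keep [-3.5, -3]
s = -3.25 gives p = 0.0938, positive; keep [-3.25, -3]
s = -3.125 gives p = -3.168, negative; keep [-3.25, -3.125]
s = -3.1875 gives p = -1.5923, negative; keep [-3.25, -3.1875]

-+++--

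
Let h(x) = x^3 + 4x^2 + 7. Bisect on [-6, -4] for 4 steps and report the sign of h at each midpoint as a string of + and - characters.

midpoint -5: h = -18 < 0 → [-5, -4]
midpoint -4.5: h = -3.125 < 0 → [-4.5, -4]
midpoint -4.25: h = 2.484375 > 0 → [-4.5, -4.25]
midpoint -4.375: h = -0.1777 < 0 → [-4.375, -4.25]

--+-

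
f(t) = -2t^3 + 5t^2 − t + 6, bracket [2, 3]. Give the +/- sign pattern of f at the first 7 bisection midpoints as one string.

+-+++--

t = 2.5 gives f = 3.5, positive; keep [2.5, 3]
t = 2.75 gives f = -0.53125, negative; keep [2.5, 2.75]
t = 2.625 gives f = 1.652344, positive; keep [2.625, 2.75]
t = 2.6875 gives f = 0.604, positive; keep [2.6875, 2.75]
t = 2.71875 gives f = 0.0474, positive; keep [2.71875, 2.75]
t = 2.734375 gives f = -0.2391, negative; keep [2.71875, 2.734375]
t = 2.7265625 gives f = -0.0952, negative; keep [2.71875, 2.7265625]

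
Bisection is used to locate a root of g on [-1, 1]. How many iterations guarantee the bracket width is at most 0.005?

Width after n steps is 2/2^n. Need 2^n ≥ 2/0.005 = 400.
2^8 = 256 < 400 ≤ 2^9 = 512, so n = 9.

9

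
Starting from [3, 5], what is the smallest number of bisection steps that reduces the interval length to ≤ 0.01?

Width after n steps is 2/2^n. Need 2^n ≥ 2/0.01 = 200.
2^7 = 128 < 200 ≤ 2^8 = 256, so n = 8.

8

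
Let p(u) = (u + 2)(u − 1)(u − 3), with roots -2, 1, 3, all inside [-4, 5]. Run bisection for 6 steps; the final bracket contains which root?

-2

u = 0.5 gives p = 3.125, positive; keep [-4, 0.5]
u = -1.75 gives p = 3.265625, positive; keep [-4, -1.75]
u = -2.875 gives p = -19.919922, negative; keep [-2.875, -1.75]
u = -2.3125 gives p = -5.4993, negative; keep [-2.3125, -1.75]
u = -2.03125 gives p = -0.4766, negative; keep [-2.03125, -1.75]
u = -1.890625 gives p = 1.5462, positive; keep [-2.03125, -1.890625]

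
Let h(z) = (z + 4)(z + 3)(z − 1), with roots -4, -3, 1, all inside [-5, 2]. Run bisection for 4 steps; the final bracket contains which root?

m = -1.5, h(m) = -9.375 (−); new bracket [-1.5, 2]
m = 0.25, h(m) = -10.359375 (−); new bracket [0.25, 2]
m = 1.125, h(m) = 2.642578 (+); new bracket [0.25, 1.125]
m = 0.6875, h(m) = -5.4016 (−); new bracket [0.6875, 1.125]

1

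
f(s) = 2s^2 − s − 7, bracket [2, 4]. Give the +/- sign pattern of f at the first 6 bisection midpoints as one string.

+++-++

s = 3 gives f = 8, positive; keep [2, 3]
s = 2.5 gives f = 3, positive; keep [2, 2.5]
s = 2.25 gives f = 0.875, positive; keep [2, 2.25]
s = 2.125 gives f = -0.0938, negative; keep [2.125, 2.25]
s = 2.1875 gives f = 0.3828, positive; keep [2.125, 2.1875]
s = 2.15625 gives f = 0.1426, positive; keep [2.125, 2.15625]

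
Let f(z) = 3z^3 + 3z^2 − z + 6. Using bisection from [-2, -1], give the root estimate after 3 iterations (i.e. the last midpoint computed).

f(-1.5) = 4.125 > 0, so the root lies in [-2, -1.5]
f(-1.75) = 0.859375 > 0, so the root lies in [-2, -1.75]
f(-1.875) = -1.353516 < 0, so the root lies in [-1.875, -1.75]

-1.875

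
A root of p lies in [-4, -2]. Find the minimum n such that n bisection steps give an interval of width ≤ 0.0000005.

22

Width after n steps is 2/2^n. Need 2^n ≥ 2/0.0000005 = 4000000.
2^21 = 2097152 < 4000000 ≤ 2^22 = 4194304, so n = 22.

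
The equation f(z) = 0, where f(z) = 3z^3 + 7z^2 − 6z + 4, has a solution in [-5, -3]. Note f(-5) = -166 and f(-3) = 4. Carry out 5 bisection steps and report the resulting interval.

[-3.125, -3.0625]

z = -4 gives f = -52, negative; keep [-4, -3]
z = -3.5 gives f = -17.875, negative; keep [-3.5, -3]
z = -3.25 gives f = -5.546875, negative; keep [-3.25, -3]
z = -3.125 gives f = -0.4434, negative; keep [-3.125, -3]
z = -3.0625 gives f = 1.8586, positive; keep [-3.125, -3.0625]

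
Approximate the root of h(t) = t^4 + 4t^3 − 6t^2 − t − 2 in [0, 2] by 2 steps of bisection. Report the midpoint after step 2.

h(1) = -4 < 0, so the root lies in [1, 2]
h(1.5) = 1.5625 > 0, so the root lies in [1, 1.5]

1.5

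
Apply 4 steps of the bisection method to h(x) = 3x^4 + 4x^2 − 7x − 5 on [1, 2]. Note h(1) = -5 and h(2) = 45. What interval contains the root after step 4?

x = 1.5 gives h = 8.6875, positive; keep [1, 1.5]
x = 1.25 gives h = -0.175781, negative; keep [1.25, 1.5]
x = 1.375 gives h = 3.660889, positive; keep [1.25, 1.375]
x = 1.3125 gives h = 1.6058, positive; keep [1.25, 1.3125]

[1.25, 1.3125]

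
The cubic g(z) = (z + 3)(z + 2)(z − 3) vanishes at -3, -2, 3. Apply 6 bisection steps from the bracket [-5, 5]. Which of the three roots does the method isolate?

g(0) = -18 < 0, so the root lies in [0, 5]
g(2.5) = -12.375 < 0, so the root lies in [2.5, 5]
g(3.75) = 29.109375 > 0, so the root lies in [2.5, 3.75]
g(3.125) = 3.9238 > 0, so the root lies in [2.5, 3.125]
g(2.8125) = -5.2449 < 0, so the root lies in [2.8125, 3.125]
g(2.96875) = -0.9268 < 0, so the root lies in [2.96875, 3.125]

3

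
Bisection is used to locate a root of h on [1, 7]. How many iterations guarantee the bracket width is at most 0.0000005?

24

Width after n steps is 6/2^n. Need 2^n ≥ 6/0.0000005 = 12000000.
2^23 = 8388608 < 12000000 ≤ 2^24 = 16777216, so n = 24.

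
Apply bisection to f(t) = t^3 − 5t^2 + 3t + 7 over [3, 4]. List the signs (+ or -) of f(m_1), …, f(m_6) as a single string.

f(3.5) = -0.875 < 0, so the root lies in [3.5, 4]
f(3.75) = 0.671875 > 0, so the root lies in [3.5, 3.75]
f(3.625) = -0.193359 < 0, so the root lies in [3.625, 3.75]
f(3.6875) = 0.2156 > 0, so the root lies in [3.625, 3.6875]
f(3.65625) = 0.0053 > 0, so the root lies in [3.625, 3.65625]
f(3.640625) = -0.0955 < 0, so the root lies in [3.640625, 3.65625]

-+-++-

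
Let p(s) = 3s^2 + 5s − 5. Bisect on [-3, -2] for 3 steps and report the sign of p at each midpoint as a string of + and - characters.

p(-2.5) = 1.25 > 0, so the root lies in [-2.5, -2]
p(-2.25) = -1.0625 < 0, so the root lies in [-2.5, -2.25]
p(-2.375) = 0.046875 > 0, so the root lies in [-2.375, -2.25]

+-+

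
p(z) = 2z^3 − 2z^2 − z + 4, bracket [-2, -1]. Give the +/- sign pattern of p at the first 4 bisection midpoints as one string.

m = -1.5, p(m) = -5.75 (−); new bracket [-1.5, -1]
m = -1.25, p(m) = -1.78125 (−); new bracket [-1.25, -1]
m = -1.125, p(m) = -0.253906 (−); new bracket [-1.125, -1]
m = -1.0625, p(m) = 0.4058 (+); new bracket [-1.125, -1.0625]

---+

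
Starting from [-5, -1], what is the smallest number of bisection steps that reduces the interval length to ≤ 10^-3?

Width after n steps is 4/2^n. Need 2^n ≥ 4/10^-3 = 4000.
2^11 = 2048 < 4000 ≤ 2^12 = 4096, so n = 12.

12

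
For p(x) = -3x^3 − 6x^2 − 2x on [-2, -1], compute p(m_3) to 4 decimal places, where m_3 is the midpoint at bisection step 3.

p(-1.5) = -0.375 < 0, so the root lies in [-2, -1.5]
p(-1.75) = 1.203125 > 0, so the root lies in [-1.75, -1.5]
p(-1.625) = 0.279297 > 0, so the root lies in [-1.625, -1.5]

0.2793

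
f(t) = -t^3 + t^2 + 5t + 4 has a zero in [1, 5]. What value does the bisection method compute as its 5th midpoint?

t = 3 gives f = 1, positive; keep [3, 5]
t = 4 gives f = -24, negative; keep [3, 4]
t = 3.5 gives f = -9.125, negative; keep [3, 3.5]
t = 3.25 gives f = -3.5156, negative; keep [3, 3.25]
t = 3.125 gives f = -1.127, negative; keep [3, 3.125]

3.125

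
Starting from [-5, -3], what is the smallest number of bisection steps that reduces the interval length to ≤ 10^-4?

Width after n steps is 2/2^n. Need 2^n ≥ 2/10^-4 = 20000.
2^14 = 16384 < 20000 ≤ 2^15 = 32768, so n = 15.

15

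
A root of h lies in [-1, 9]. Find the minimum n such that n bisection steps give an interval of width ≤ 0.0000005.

25

Width after n steps is 10/2^n. Need 2^n ≥ 10/0.0000005 = 20000000.
2^24 = 16777216 < 20000000 ≤ 2^25 = 33554432, so n = 25.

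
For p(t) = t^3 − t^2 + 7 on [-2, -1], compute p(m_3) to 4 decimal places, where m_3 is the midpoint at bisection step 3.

0.0684

m = -1.5, p(m) = 1.375 (+); new bracket [-2, -1.5]
m = -1.75, p(m) = -1.421875 (−); new bracket [-1.75, -1.5]
m = -1.625, p(m) = 0.068359 (+); new bracket [-1.75, -1.625]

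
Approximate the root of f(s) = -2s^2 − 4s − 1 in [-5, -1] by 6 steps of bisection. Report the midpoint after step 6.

-1.6875

f(-3) = -7 < 0, so the root lies in [-3, -1]
f(-2) = -1 < 0, so the root lies in [-2, -1]
f(-1.5) = 0.5 > 0, so the root lies in [-2, -1.5]
f(-1.75) = -0.125 < 0, so the root lies in [-1.75, -1.5]
f(-1.625) = 0.2188 > 0, so the root lies in [-1.75, -1.625]
f(-1.6875) = 0.0547 > 0, so the root lies in [-1.75, -1.6875]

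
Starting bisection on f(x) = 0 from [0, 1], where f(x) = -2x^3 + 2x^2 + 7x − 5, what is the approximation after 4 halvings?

0.6875

m = 0.5, f(m) = -1.25 (−); new bracket [0.5, 1]
m = 0.75, f(m) = 0.53125 (+); new bracket [0.5, 0.75]
m = 0.625, f(m) = -0.332031 (−); new bracket [0.625, 0.75]
m = 0.6875, f(m) = 0.1079 (+); new bracket [0.625, 0.6875]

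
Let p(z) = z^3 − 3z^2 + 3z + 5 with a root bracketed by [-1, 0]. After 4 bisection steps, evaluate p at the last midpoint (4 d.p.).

0.0457

z = -0.5 gives p = 2.625, positive; keep [-1, -0.5]
z = -0.75 gives p = 0.640625, positive; keep [-1, -0.75]
z = -0.875 gives p = -0.591797, negative; keep [-0.875, -0.75]
z = -0.8125 gives p = 0.0457, positive; keep [-0.875, -0.8125]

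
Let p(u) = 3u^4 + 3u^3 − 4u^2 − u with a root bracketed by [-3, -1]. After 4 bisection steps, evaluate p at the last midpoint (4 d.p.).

p(-2) = 10 > 0, so the root lies in [-2, -1]
p(-1.5) = -2.4375 < 0, so the root lies in [-2, -1.5]
p(-1.75) = 1.558594 > 0, so the root lies in [-1.75, -1.5]
p(-1.625) = -0.8918 < 0, so the root lies in [-1.75, -1.625]

-0.8918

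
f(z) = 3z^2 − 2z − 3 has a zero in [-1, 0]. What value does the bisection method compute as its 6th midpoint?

-0.734375

m = -0.5, f(m) = -1.25 (−); new bracket [-1, -0.5]
m = -0.75, f(m) = 0.1875 (+); new bracket [-0.75, -0.5]
m = -0.625, f(m) = -0.578125 (−); new bracket [-0.75, -0.625]
m = -0.6875, f(m) = -0.207 (−); new bracket [-0.75, -0.6875]
m = -0.71875, f(m) = -0.0127 (−); new bracket [-0.75, -0.71875]
m = -0.734375, f(m) = 0.0867 (+); new bracket [-0.734375, -0.71875]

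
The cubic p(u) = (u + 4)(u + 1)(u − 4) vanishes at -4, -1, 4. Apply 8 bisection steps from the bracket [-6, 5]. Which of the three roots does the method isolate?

4

m = -0.5, p(m) = -7.875 (−); new bracket [-0.5, 5]
m = 2.25, p(m) = -35.546875 (−); new bracket [2.25, 5]
m = 3.625, p(m) = -13.224609 (−); new bracket [3.625, 5]
m = 4.3125, p(m) = 13.8 (+); new bracket [3.625, 4.3125]
m = 3.96875, p(m) = -1.2373 (−); new bracket [3.96875, 4.3125]
m = 4.140625, p(m) = 5.8849 (+); new bracket [3.96875, 4.140625]
m = 4.0546875, p(m) = 2.2265 (+); new bracket [3.96875, 4.0546875]
m = 4.01171875, p(m) = 0.4705 (+); new bracket [3.96875, 4.01171875]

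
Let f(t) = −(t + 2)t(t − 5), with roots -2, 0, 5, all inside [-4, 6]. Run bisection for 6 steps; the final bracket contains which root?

m = 1, f(m) = 12 (+); new bracket [1, 6]
m = 3.5, f(m) = 28.875 (+); new bracket [3.5, 6]
m = 4.75, f(m) = 8.015625 (+); new bracket [4.75, 6]
m = 5.375, f(m) = -14.8652 (−); new bracket [4.75, 5.375]
m = 5.0625, f(m) = -2.2346 (−); new bracket [4.75, 5.0625]
m = 4.90625, f(m) = 3.1766 (+); new bracket [4.90625, 5.0625]

5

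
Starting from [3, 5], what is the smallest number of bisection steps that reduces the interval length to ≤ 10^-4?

Width after n steps is 2/2^n. Need 2^n ≥ 2/10^-4 = 20000.
2^14 = 16384 < 20000 ≤ 2^15 = 32768, so n = 15.

15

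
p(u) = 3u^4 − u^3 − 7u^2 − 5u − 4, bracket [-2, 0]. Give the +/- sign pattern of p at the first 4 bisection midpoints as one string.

m = -1, p(m) = -2 (−); new bracket [-2, -1]
m = -1.5, p(m) = 6.3125 (+); new bracket [-1.5, -1]
m = -1.25, p(m) = 0.589844 (+); new bracket [-1.25, -1]
m = -1.125, p(m) = -1.0051 (−); new bracket [-1.25, -1.125]

-++-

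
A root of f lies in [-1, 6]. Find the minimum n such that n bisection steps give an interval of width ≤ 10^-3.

13

Width after n steps is 7/2^n. Need 2^n ≥ 7/10^-3 = 7000.
2^12 = 4096 < 7000 ≤ 2^13 = 8192, so n = 13.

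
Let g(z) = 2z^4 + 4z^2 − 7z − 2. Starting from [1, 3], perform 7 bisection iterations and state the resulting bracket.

[1.21875, 1.234375]

midpoint 2: g = 32 > 0 → [1, 2]
midpoint 1.5: g = 6.625 > 0 → [1, 1.5]
midpoint 1.25: g = 0.382812 > 0 → [1, 1.25]
midpoint 1.125: g = -1.6089 < 0 → [1.125, 1.25]
midpoint 1.1875: g = -0.6948 < 0 → [1.1875, 1.25]
midpoint 1.21875: g = -0.1773 < 0 → [1.21875, 1.25]
midpoint 1.234375: g = 0.0973 > 0 → [1.21875, 1.234375]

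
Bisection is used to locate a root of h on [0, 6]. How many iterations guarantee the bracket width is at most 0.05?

Width after n steps is 6/2^n. Need 2^n ≥ 6/0.05 = 120.
2^6 = 64 < 120 ≤ 2^7 = 128, so n = 7.

7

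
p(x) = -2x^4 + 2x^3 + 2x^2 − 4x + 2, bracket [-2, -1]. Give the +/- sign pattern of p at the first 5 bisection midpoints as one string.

-+-+-

x = -1.5 gives p = -4.375, negative; keep [-1.5, -1]
x = -1.25 gives p = 1.335938, positive; keep [-1.5, -1.25]
x = -1.375 gives p = -1.066895, negative; keep [-1.375, -1.25]
x = -1.3125 gives p = 0.2383, positive; keep [-1.375, -1.3125]
x = -1.34375 gives p = -0.3872, negative; keep [-1.34375, -1.3125]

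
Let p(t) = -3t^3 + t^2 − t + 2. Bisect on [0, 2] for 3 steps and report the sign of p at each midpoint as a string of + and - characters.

t = 1 gives p = -1, negative; keep [0, 1]
t = 0.5 gives p = 1.375, positive; keep [0.5, 1]
t = 0.75 gives p = 0.546875, positive; keep [0.75, 1]

-++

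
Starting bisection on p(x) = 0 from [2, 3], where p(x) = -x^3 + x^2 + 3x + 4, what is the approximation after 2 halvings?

m = 2.5, p(m) = 2.125 (+); new bracket [2.5, 3]
m = 2.75, p(m) = -0.984375 (−); new bracket [2.5, 2.75]

2.75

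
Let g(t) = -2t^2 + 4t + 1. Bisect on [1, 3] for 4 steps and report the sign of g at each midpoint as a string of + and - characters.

midpoint 2: g = 1 > 0 → [2, 3]
midpoint 2.5: g = -1.5 < 0 → [2, 2.5]
midpoint 2.25: g = -0.125 < 0 → [2, 2.25]
midpoint 2.125: g = 0.4688 > 0 → [2.125, 2.25]

+--+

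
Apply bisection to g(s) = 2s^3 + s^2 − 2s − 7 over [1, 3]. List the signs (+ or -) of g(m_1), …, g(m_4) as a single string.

+-++

s = 2 gives g = 9, positive; keep [1, 2]
s = 1.5 gives g = -1, negative; keep [1.5, 2]
s = 1.75 gives g = 3.28125, positive; keep [1.5, 1.75]
s = 1.625 gives g = 0.9727, positive; keep [1.5, 1.625]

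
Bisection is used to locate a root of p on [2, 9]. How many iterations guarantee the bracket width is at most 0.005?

11

Width after n steps is 7/2^n. Need 2^n ≥ 7/0.005 = 1400.
2^10 = 1024 < 1400 ≤ 2^11 = 2048, so n = 11.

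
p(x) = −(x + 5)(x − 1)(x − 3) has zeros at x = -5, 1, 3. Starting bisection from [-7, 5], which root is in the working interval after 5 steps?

x = -1 gives p = -32, negative; keep [-7, -1]
x = -4 gives p = -35, negative; keep [-7, -4]
x = -5.5 gives p = 27.625, positive; keep [-5.5, -4]
x = -4.75 gives p = -11.1406, negative; keep [-5.5, -4.75]
x = -5.125 gives p = 6.2207, positive; keep [-5.125, -4.75]

-5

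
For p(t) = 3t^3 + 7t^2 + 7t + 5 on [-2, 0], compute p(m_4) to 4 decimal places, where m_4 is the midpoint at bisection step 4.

t = -1 gives p = 2, positive; keep [-2, -1]
t = -1.5 gives p = 0.125, positive; keep [-2, -1.5]
t = -1.75 gives p = -1.890625, negative; keep [-1.75, -1.5]
t = -1.625 gives p = -0.7637, negative; keep [-1.625, -1.5]

-0.7637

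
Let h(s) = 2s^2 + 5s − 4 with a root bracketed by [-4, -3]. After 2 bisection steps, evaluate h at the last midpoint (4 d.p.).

s = -3.5 gives h = 3, positive; keep [-3.5, -3]
s = -3.25 gives h = 0.875, positive; keep [-3.25, -3]

0.8750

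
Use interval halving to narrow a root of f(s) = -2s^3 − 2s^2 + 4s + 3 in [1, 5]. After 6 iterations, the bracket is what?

f(3) = -57 < 0, so the root lies in [1, 3]
f(2) = -13 < 0, so the root lies in [1, 2]
f(1.5) = -2.25 < 0, so the root lies in [1, 1.5]
f(1.25) = 0.9688 > 0, so the root lies in [1.25, 1.5]
f(1.375) = -0.4805 < 0, so the root lies in [1.25, 1.375]
f(1.3125) = 0.2827 > 0, so the root lies in [1.3125, 1.375]

[1.3125, 1.375]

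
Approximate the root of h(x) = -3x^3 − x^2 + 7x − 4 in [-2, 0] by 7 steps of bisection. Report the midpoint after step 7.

h(-1) = -9 < 0, so the root lies in [-2, -1]
h(-1.5) = -6.625 < 0, so the root lies in [-2, -1.5]
h(-1.75) = -3.234375 < 0, so the root lies in [-2, -1.75]
h(-1.875) = -0.8652 < 0, so the root lies in [-2, -1.875]
h(-1.9375) = 0.5032 > 0, so the root lies in [-1.9375, -1.875]
h(-1.90625) = -0.1968 < 0, so the root lies in [-1.9375, -1.90625]
h(-1.921875) = 0.1492 > 0, so the root lies in [-1.921875, -1.90625]

-1.921875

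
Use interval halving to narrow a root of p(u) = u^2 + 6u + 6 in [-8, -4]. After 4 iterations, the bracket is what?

u = -6 gives p = 6, positive; keep [-6, -4]
u = -5 gives p = 1, positive; keep [-5, -4]
u = -4.5 gives p = -0.75, negative; keep [-5, -4.5]
u = -4.75 gives p = 0.0625, positive; keep [-4.75, -4.5]

[-4.75, -4.5]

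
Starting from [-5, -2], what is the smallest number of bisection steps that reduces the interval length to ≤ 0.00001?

19

Width after n steps is 3/2^n. Need 2^n ≥ 3/0.00001 = 300000.
2^18 = 262144 < 300000 ≤ 2^19 = 524288, so n = 19.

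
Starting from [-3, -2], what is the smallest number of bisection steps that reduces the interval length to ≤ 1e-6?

Width after n steps is 1/2^n. Need 2^n ≥ 1/1e-6 = 1000000.
2^19 = 524288 < 1000000 ≤ 2^20 = 1048576, so n = 20.

20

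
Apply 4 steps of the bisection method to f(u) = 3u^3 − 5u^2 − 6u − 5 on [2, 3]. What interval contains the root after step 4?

[2.625, 2.6875]

m = 2.5, f(m) = -4.375 (−); new bracket [2.5, 3]
m = 2.75, f(m) = 3.078125 (+); new bracket [2.5, 2.75]
m = 2.625, f(m) = -0.939453 (−); new bracket [2.625, 2.75]
m = 2.6875, f(m) = 0.9944 (+); new bracket [2.625, 2.6875]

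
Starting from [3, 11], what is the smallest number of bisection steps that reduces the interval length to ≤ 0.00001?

20

Width after n steps is 8/2^n. Need 2^n ≥ 8/0.00001 = 800000.
2^19 = 524288 < 800000 ≤ 2^20 = 1048576, so n = 20.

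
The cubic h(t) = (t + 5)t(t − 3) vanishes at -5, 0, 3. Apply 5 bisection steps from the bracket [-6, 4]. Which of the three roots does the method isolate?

m = -1, h(m) = 16 (+); new bracket [-6, -1]
m = -3.5, h(m) = 34.125 (+); new bracket [-6, -3.5]
m = -4.75, h(m) = 9.203125 (+); new bracket [-6, -4.75]
m = -5.375, h(m) = -16.8809 (−); new bracket [-5.375, -4.75]
m = -5.0625, h(m) = -2.551 (−); new bracket [-5.0625, -4.75]

-5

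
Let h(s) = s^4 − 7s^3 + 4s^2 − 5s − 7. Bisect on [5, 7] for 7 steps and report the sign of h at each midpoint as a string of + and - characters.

--++++-

s = 6 gives h = -109, negative; keep [6, 7]
s = 6.5 gives h = -7.8125, negative; keep [6.5, 7]
s = 6.75 gives h = 64.613281, positive; keep [6.5, 6.75]
s = 6.625 gives h = 26.3967, positive; keep [6.5, 6.625]
s = 6.5625 gives h = 8.8054, positive; keep [6.5, 6.5625]
s = 6.53125 gives h = 0.3766, positive; keep [6.5, 6.53125]
s = 6.515625 gives h = -3.7477, negative; keep [6.515625, 6.53125]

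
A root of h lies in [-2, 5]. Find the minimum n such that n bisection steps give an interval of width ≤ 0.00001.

20

Width after n steps is 7/2^n. Need 2^n ≥ 7/0.00001 = 700000.
2^19 = 524288 < 700000 ≤ 2^20 = 1048576, so n = 20.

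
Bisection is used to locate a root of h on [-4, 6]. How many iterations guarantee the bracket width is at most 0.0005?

Width after n steps is 10/2^n. Need 2^n ≥ 10/0.0005 = 20000.
2^14 = 16384 < 20000 ≤ 2^15 = 32768, so n = 15.

15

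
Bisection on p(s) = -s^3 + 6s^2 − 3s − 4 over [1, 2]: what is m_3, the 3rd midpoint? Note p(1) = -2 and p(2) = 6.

midpoint 1.5: p = 1.625 > 0 → [1, 1.5]
midpoint 1.25: p = -0.328125 < 0 → [1.25, 1.5]
midpoint 1.375: p = 0.619141 > 0 → [1.25, 1.375]

1.375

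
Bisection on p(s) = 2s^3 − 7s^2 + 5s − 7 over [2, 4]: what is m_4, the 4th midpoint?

p(3) = -1 < 0, so the root lies in [3, 4]
p(3.5) = 10.5 > 0, so the root lies in [3, 3.5]
p(3.25) = 3.96875 > 0, so the root lies in [3, 3.25]
p(3.125) = 1.3008 > 0, so the root lies in [3, 3.125]

3.125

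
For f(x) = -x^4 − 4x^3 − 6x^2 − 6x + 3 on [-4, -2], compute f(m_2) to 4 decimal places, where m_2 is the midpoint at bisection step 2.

3.9375

f(-3) = -6 < 0, so the root lies in [-3, -2]
f(-2.5) = 3.9375 > 0, so the root lies in [-3, -2.5]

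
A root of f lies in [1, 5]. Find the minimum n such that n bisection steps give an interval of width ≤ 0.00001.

Width after n steps is 4/2^n. Need 2^n ≥ 4/0.00001 = 400000.
2^18 = 262144 < 400000 ≤ 2^19 = 524288, so n = 19.

19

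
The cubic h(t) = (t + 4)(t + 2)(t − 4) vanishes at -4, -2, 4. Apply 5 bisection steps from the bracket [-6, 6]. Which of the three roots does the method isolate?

4

m = 0, h(m) = -32 (−); new bracket [0, 6]
m = 3, h(m) = -35 (−); new bracket [3, 6]
m = 4.5, h(m) = 27.625 (+); new bracket [3, 4.5]
m = 3.75, h(m) = -11.1406 (−); new bracket [3.75, 4.5]
m = 4.125, h(m) = 6.2207 (+); new bracket [3.75, 4.125]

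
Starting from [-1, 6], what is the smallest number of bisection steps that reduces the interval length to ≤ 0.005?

11

Width after n steps is 7/2^n. Need 2^n ≥ 7/0.005 = 1400.
2^10 = 1024 < 1400 ≤ 2^11 = 2048, so n = 11.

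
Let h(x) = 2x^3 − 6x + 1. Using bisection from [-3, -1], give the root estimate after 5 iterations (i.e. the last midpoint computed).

midpoint -2: h = -3 < 0 → [-2, -1]
midpoint -1.5: h = 3.25 > 0 → [-2, -1.5]
midpoint -1.75: h = 0.78125 > 0 → [-2, -1.75]
midpoint -1.875: h = -0.9336 < 0 → [-1.875, -1.75]
midpoint -1.8125: h = -0.0337 < 0 → [-1.8125, -1.75]

-1.8125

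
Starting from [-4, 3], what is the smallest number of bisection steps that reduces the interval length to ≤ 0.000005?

21

Width after n steps is 7/2^n. Need 2^n ≥ 7/0.000005 = 1400000.
2^20 = 1048576 < 1400000 ≤ 2^21 = 2097152, so n = 21.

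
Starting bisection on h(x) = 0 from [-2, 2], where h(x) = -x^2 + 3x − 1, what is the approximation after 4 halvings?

0.25

midpoint 0: h = -1 < 0 → [0, 2]
midpoint 1: h = 1 > 0 → [0, 1]
midpoint 0.5: h = 0.25 > 0 → [0, 0.5]
midpoint 0.25: h = -0.3125 < 0 → [0.25, 0.5]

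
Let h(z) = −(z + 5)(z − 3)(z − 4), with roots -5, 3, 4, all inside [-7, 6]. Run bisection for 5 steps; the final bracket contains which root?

h(-0.5) = -70.875 < 0, so the root lies in [-7, -0.5]
h(-3.75) = -65.390625 < 0, so the root lies in [-7, -3.75]
h(-5.375) = 29.443359 > 0, so the root lies in [-5.375, -3.75]
h(-4.5625) = -28.3298 < 0, so the root lies in [-5.375, -4.5625]
h(-4.96875) = -2.2334 < 0, so the root lies in [-5.375, -4.96875]

-5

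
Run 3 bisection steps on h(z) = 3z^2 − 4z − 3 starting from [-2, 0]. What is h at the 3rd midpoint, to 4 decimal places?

m = -1, h(m) = 4 (+); new bracket [-1, 0]
m = -0.5, h(m) = -0.25 (−); new bracket [-1, -0.5]
m = -0.75, h(m) = 1.6875 (+); new bracket [-0.75, -0.5]

1.6875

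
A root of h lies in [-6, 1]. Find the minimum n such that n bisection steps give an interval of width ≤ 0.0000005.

Width after n steps is 7/2^n. Need 2^n ≥ 7/0.0000005 = 14000000.
2^23 = 8388608 < 14000000 ≤ 2^24 = 16777216, so n = 24.

24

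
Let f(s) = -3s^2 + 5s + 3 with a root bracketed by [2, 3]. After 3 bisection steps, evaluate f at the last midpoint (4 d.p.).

0.0781

m = 2.5, f(m) = -3.25 (−); new bracket [2, 2.5]
m = 2.25, f(m) = -0.9375 (−); new bracket [2, 2.25]
m = 2.125, f(m) = 0.078125 (+); new bracket [2.125, 2.25]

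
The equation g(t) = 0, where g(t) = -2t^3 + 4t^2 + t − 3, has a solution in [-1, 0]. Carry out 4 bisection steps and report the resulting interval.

t = -0.5 gives g = -2.25, negative; keep [-1, -0.5]
t = -0.75 gives g = -0.65625, negative; keep [-1, -0.75]
t = -0.875 gives g = 0.527344, positive; keep [-0.875, -0.75]
t = -0.8125 gives g = -0.0991, negative; keep [-0.875, -0.8125]

[-0.875, -0.8125]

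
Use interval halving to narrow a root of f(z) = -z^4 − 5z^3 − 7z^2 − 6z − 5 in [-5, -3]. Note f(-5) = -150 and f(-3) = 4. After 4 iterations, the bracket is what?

[-3.375, -3.25]

m = -4, f(m) = -29 (−); new bracket [-4, -3]
m = -3.5, f(m) = -5.4375 (−); new bracket [-3.5, -3]
m = -3.25, f(m) = 0.636719 (+); new bracket [-3.5, -3.25]
m = -3.375, f(m) = -2.0139 (−); new bracket [-3.375, -3.25]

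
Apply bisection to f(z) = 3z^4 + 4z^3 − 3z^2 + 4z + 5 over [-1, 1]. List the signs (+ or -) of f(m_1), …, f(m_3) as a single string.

++-

z = 0 gives f = 5, positive; keep [-1, 0]
z = -0.5 gives f = 1.9375, positive; keep [-1, -0.5]
z = -0.75 gives f = -0.425781, negative; keep [-0.75, -0.5]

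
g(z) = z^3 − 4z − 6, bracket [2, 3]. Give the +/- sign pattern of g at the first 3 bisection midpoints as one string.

g(2.5) = -0.375 < 0, so the root lies in [2.5, 3]
g(2.75) = 3.796875 > 0, so the root lies in [2.5, 2.75]
g(2.625) = 1.587891 > 0, so the root lies in [2.5, 2.625]

-++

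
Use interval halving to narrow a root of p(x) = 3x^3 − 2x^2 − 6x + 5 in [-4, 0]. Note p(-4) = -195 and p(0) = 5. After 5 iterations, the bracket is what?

[-1.5, -1.375]

x = -2 gives p = -15, negative; keep [-2, 0]
x = -1 gives p = 6, positive; keep [-2, -1]
x = -1.5 gives p = -0.625, negative; keep [-1.5, -1]
x = -1.25 gives p = 3.5156, positive; keep [-1.5, -1.25]
x = -1.375 gives p = 1.6699, positive; keep [-1.5, -1.375]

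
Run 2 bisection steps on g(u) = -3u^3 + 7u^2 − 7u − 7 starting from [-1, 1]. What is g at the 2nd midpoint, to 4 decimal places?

u = 0 gives g = -7, negative; keep [-1, 0]
u = -0.5 gives g = -1.375, negative; keep [-1, -0.5]

-1.3750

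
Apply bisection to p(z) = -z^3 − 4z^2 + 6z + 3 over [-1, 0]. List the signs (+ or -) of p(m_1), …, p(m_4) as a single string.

-++-

m = -0.5, p(m) = -0.875 (−); new bracket [-0.5, 0]
m = -0.25, p(m) = 1.265625 (+); new bracket [-0.5, -0.25]
m = -0.375, p(m) = 0.240234 (+); new bracket [-0.5, -0.375]
m = -0.4375, p(m) = -0.3069 (−); new bracket [-0.4375, -0.375]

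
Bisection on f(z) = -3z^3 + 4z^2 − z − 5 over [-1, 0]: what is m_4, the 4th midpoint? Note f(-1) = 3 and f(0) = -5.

z = -0.5 gives f = -3.125, negative; keep [-1, -0.5]
z = -0.75 gives f = -0.734375, negative; keep [-1, -0.75]
z = -0.875 gives f = 0.947266, positive; keep [-0.875, -0.75]
z = -0.8125 gives f = 0.0623, positive; keep [-0.8125, -0.75]

-0.8125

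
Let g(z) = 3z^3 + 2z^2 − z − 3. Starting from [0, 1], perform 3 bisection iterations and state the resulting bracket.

[0.875, 1]

midpoint 0.5: g = -2.625 < 0 → [0.5, 1]
midpoint 0.75: g = -1.359375 < 0 → [0.75, 1]
midpoint 0.875: g = -0.333984 < 0 → [0.875, 1]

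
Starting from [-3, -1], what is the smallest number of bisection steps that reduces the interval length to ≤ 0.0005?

12

Width after n steps is 2/2^n. Need 2^n ≥ 2/0.0005 = 4000.
2^11 = 2048 < 4000 ≤ 2^12 = 4096, so n = 12.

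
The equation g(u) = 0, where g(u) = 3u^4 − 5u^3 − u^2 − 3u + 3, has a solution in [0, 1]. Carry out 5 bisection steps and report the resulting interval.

midpoint 0.5: g = 0.8125 > 0 → [0.5, 1]
midpoint 0.75: g = -0.972656 < 0 → [0.5, 0.75]
midpoint 0.625: g = -0.028564 < 0 → [0.5, 0.625]
midpoint 0.5625: g = 0.4065 > 0 → [0.5625, 0.625]
midpoint 0.59375: g = 0.1925 > 0 → [0.59375, 0.625]

[0.59375, 0.625]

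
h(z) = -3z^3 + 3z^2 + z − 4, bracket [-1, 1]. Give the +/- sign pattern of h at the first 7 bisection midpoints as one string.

h(0) = -4 < 0, so the root lies in [-1, 0]
h(-0.5) = -3.375 < 0, so the root lies in [-1, -0.5]
h(-0.75) = -1.796875 < 0, so the root lies in [-1, -0.75]
h(-0.875) = -0.5684 < 0, so the root lies in [-1, -0.875]
h(-0.9375) = 0.1711 > 0, so the root lies in [-0.9375, -0.875]
h(-0.90625) = -0.2095 < 0, so the root lies in [-0.9375, -0.90625]
h(-0.921875) = -0.0219 < 0, so the root lies in [-0.9375, -0.921875]

----+--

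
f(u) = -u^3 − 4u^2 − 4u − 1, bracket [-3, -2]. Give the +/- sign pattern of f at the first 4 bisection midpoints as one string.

-++-

u = -2.5 gives f = -0.375, negative; keep [-3, -2.5]
u = -2.75 gives f = 0.546875, positive; keep [-2.75, -2.5]
u = -2.625 gives f = 0.025391, positive; keep [-2.625, -2.5]
u = -2.5625 gives f = -0.1892, negative; keep [-2.625, -2.5625]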